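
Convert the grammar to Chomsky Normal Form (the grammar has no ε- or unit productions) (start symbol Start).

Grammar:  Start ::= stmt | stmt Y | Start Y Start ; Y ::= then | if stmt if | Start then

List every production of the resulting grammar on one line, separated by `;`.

Introduce a nonterminal for each terminal appearing in a rule of length ≥ 2: X1 → stmt, X2 → if, X3 → then.
Binarize each right-hand side of length ≥ 3 by chaining fresh nonterminals (Y1, Y2, …): affected rules were Start → Start Y Start; Y → X2 X1 X2.

Start ::= stmt | X1 Y | Start Y1; Y ::= then | X2 Y2 | Start X3; X1 ::= stmt; X2 ::= if; X3 ::= then; Y1 ::= Y Start; Y2 ::= X1 X2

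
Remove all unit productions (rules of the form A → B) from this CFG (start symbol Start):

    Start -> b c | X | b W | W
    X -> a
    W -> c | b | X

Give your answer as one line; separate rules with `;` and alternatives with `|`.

Start -> b c | b W | a | c | b; X -> a; W -> a | c | b

Unit pairs: Start ⇒* {W, X}; W ⇒* {X}.
For each unit pair (A, B), copy every non-unit production of B to A, then drop all unit productions.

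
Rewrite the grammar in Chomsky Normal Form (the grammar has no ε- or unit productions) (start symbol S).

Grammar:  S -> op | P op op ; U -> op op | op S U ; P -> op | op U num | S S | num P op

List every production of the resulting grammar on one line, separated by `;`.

S -> op | P Y1; U -> X1 X1 | X1 Y2; P -> op | X1 Y3 | S S | X2 Y4; X1 -> op; X2 -> num; Y1 -> X1 X1; Y2 -> S U; Y3 -> U X2; Y4 -> P X1

Introduce a nonterminal for each terminal appearing in a rule of length ≥ 2: X1 → op, X2 → num.
Binarize each right-hand side of length ≥ 3 by chaining fresh nonterminals (Y1, Y2, …): affected rules were S → P X1 X1; U → X1 S U; P → X1 U X2; P → X2 P X1.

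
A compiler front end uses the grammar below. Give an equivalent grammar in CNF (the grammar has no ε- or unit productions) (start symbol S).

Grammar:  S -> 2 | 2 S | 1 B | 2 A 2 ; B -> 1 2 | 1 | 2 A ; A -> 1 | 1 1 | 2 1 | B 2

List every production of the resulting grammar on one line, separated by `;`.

Introduce a nonterminal for each terminal appearing in a rule of length ≥ 2: X1 → 2, X2 → 1.
Binarize each right-hand side of length ≥ 3 by chaining fresh nonterminals (Y1, Y2, …): affected rules were S → X1 A X1.

S -> 2 | X1 S | X2 B | X1 Y1; B -> X2 X1 | 1 | X1 A; A -> 1 | X2 X2 | X1 X2 | B X1; X1 -> 2; X2 -> 1; Y1 -> A X1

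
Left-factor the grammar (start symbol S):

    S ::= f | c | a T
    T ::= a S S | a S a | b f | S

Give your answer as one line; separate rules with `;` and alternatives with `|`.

S ::= f | c | a T; T ::= b f | S | a S T'; T' ::= S | a

T has alternatives sharing prefix 'a S': factor to T → a S T' with T' → S | a.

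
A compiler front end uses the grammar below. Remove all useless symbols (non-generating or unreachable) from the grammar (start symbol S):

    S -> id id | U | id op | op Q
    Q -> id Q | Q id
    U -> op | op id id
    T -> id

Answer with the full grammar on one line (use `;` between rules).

Generating nonterminals: {S, T, U}.
Reachable from S after that: {S, U}.
Removed useless symbols: {Q, T} and every production mentioning them.

S -> id id | U | id op; U -> op | op id id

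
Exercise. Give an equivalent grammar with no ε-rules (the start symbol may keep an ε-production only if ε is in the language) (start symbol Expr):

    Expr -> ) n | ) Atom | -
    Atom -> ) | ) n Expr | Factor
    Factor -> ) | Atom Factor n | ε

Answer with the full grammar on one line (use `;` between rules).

Nullable set = {Atom, Factor}.
ε ∉ L(G), so no ε-production is kept.
Expand every rule over subsets of its nullable positions: Expr → ) Atom gives ) Atom | ). Factor → Atom Factor n gives Atom Factor n | Atom n | Factor n | n.

Expr -> ) n | ) Atom | ) | -; Atom -> ) | ) n Expr | Factor; Factor -> ) | Atom Factor n | Atom n | Factor n | n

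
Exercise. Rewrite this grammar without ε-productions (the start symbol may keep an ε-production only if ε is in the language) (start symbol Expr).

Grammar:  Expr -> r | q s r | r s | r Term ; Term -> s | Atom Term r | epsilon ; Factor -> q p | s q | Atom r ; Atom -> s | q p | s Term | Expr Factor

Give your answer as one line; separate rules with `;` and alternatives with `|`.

Expr -> r | q s r | r s | r Term; Term -> s | Atom Term r | Atom r; Factor -> q p | s q | Atom r; Atom -> s | q p | s Term | Expr Factor

Nullable set = {Term}.
ε ∉ L(G), so no ε-production is kept.
For each production, add variants omitting each subset of nullable occurrences: Term → Atom Term r gives Atom Term r | Atom r.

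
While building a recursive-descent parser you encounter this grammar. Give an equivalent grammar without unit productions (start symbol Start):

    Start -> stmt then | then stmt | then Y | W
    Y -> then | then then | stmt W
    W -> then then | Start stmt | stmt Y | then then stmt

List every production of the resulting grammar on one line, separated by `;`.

Unit pairs: Start ⇒* {W}.
For every A with A ⇒* B via unit rules, add B's non-unit alternatives to A; then delete every rule of the form X → Y.

Start -> stmt then | then stmt | then Y | then then | Start stmt | stmt Y | then then stmt; Y -> then | then then | stmt W; W -> then then | Start stmt | stmt Y | then then stmt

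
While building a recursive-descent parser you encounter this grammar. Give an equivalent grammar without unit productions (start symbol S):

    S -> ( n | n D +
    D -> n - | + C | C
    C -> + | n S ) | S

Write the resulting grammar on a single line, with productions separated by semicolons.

Unit pairs: C ⇒* {S}; D ⇒* {C, S}.
For each unit pair (A, B), copy every non-unit production of B to A, then drop all unit productions.

S -> ( n | n D +; D -> ( n | n D + | + | n S ) | n - | + C; C -> + | n S ) | ( n | n D +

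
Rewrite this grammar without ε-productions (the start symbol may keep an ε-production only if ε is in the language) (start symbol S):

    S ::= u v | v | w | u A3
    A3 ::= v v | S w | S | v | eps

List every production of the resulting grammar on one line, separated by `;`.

S ::= u v | v | w | u A3 | u; A3 ::= v v | S w | S | v

Nullable set = {A3}.
ε ∉ L(G), so no ε-production is kept.
Expand every rule over subsets of its nullable positions: S → u A3 gives u A3 | u.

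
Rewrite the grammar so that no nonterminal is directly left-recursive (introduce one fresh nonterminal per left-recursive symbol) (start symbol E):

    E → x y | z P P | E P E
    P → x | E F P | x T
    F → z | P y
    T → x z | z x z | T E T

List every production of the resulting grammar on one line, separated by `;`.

E → x y E' | z P P E'; P → x | E F P | x T; F → z | P y; T → x z T' | z x z T'; E' → P E E' | epsilon; T' → E T T' | epsilon

Directly left-recursive nonterminals: E, T.
For E: α = {P E}, β = {x y, z P P}. Rewrite as E → β E' and E' → α E' | ε.
For T: α = {E T}, β = {x z, z x z}. Rewrite as T → β T' and T' → α T' | ε.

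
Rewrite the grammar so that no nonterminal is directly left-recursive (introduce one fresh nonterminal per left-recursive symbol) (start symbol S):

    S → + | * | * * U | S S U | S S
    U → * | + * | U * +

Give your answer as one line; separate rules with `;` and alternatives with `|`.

Left recursion appears on S, U.
For S: α = {S U, S}, β = {+, *, * * U}. Rewrite as S → β S' and S' → α S' | ε.
For U: α = {* +}, β = {*, + *}. Rewrite as U → β U' and U' → α U' | ε.

S → + S' | * S' | * * U S'; U → * U' | + * U'; S' → S U S' | S S' | ε; U' → * + U' | ε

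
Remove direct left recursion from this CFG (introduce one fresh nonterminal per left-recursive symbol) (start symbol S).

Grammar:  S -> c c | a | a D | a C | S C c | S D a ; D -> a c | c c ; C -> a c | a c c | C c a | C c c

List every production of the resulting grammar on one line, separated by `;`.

Directly left-recursive nonterminals: S, C.
For S: α = {C c, D a}, β = {c c, a, a D, a C}. Rewrite as S → β S' and S' → α S' | ε.
For C: α = {c a, c c}, β = {a c, a c c}. Rewrite as C → β C' and C' → α C' | ε.

S -> c c S' | a S' | a D S' | a C S'; D -> a c | c c; C -> a c C' | a c c C'; S' -> C c S' | D a S' | ε; C' -> c a C' | c c C' | ε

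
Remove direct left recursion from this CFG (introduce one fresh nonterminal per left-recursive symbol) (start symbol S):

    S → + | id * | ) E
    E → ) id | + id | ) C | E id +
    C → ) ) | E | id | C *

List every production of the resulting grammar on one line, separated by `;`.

S → + | id * | ) E; E → ) id E' | + id E' | ) C E'; C → ) ) C' | E C' | id C'; E' → id + E' | ε; C' → * C' | ε

Directly left-recursive nonterminals: E, C.
For E: α = {id +}, β = {) id, + id, ) C}. Rewrite as E → β E' and E' → α E' | ε.
For C: α = {*}, β = {) ), E, id}. Rewrite as C → β C' and C' → α C' | ε.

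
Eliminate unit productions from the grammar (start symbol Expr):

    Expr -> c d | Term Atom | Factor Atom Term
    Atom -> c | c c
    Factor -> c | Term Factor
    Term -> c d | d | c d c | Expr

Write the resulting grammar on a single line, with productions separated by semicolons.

Expr -> c d | Term Atom | Factor Atom Term; Atom -> c | c c; Factor -> c | Term Factor; Term -> c d | d | c d c | Term Atom | Factor Atom Term

Unit pairs: Term ⇒* {Expr}.
Replace each nonterminal's rules with the union of the non-unit rules of every nonterminal it unit-derives.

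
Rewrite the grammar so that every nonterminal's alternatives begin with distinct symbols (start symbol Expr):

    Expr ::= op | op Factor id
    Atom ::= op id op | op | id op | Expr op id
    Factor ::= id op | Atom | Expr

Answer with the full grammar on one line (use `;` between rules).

Expr has alternatives sharing prefix 'op': factor to Expr → op Expr1 with Expr1 → ε | Factor id.
Atom has alternatives sharing prefix 'op': factor to Atom → op Atom1 with Atom1 → id op | ε.

Expr ::= op Expr1; Atom ::= id op | Expr op id | op Atom1; Factor ::= id op | Atom | Expr; Expr1 ::= epsilon | Factor id; Atom1 ::= id op | epsilon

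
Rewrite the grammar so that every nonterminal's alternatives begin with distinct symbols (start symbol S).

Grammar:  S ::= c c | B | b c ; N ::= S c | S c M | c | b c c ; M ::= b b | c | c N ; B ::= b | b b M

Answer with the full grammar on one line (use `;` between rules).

S ::= c c | B | b c; N ::= c | b c c | S c N'; M ::= b b | c M'; B ::= b B'; N' ::= ε | M; M' ::= ε | N; B' ::= ε | b M

N has alternatives sharing prefix 'S c': factor to N → S c N' with N' → ε | M.
M has alternatives sharing prefix 'c': factor to M → c M' with M' → ε | N.
B has alternatives sharing prefix 'b': factor to B → b B' with B' → ε | b M.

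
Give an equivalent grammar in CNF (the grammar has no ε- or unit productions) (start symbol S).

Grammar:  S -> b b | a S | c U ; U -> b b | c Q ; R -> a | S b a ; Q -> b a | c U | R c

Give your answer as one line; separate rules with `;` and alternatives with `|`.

Introduce a nonterminal for each terminal appearing in a rule of length ≥ 2: X1 → b, X2 → a, X3 → c.
Binarize each right-hand side of length ≥ 3 by chaining fresh nonterminals (Y1, Y2, …): affected rules were R → S X1 X2.

S -> X1 X1 | X2 S | X3 U; U -> X1 X1 | X3 Q; R -> a | S Y1; Q -> X1 X2 | X3 U | R X3; X1 -> b; X2 -> a; X3 -> c; Y1 -> X1 X2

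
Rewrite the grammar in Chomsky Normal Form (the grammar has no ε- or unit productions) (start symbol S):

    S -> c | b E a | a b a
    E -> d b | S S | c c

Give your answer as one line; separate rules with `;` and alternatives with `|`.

S -> c | X1 Y1 | X2 Y2; E -> X3 X1 | S S | X4 X4; X1 -> b; X2 -> a; X3 -> d; X4 -> c; Y1 -> E X2; Y2 -> X1 X2

Introduce a nonterminal for each terminal appearing in a rule of length ≥ 2: X1 → b, X2 → a, X3 → d, X4 → c.
Binarize each right-hand side of length ≥ 3 by chaining fresh nonterminals (Y1, Y2, …): affected rules were S → X1 E X2; S → X2 X1 X2.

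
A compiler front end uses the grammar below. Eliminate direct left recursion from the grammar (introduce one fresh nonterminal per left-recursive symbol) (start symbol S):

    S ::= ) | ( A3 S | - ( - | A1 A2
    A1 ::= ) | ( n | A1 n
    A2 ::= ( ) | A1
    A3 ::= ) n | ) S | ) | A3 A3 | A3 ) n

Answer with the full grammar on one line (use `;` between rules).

S ::= ) | ( A3 S | - ( - | A1 A2; A1 ::= ) A1' | ( n A1'; A2 ::= ( ) | A1; A3 ::= ) n A3' | ) S A3' | ) A3'; A1' ::= n A1' | ε; A3' ::= A3 A3' | ) n A3' | ε

A1, A3 are directly left-recursive.
For A1: α = {n}, β = {), ( n}. Rewrite as A1 → β A1' and A1' → α A1' | ε.
For A3: α = {A3, ) n}, β = {) n, ) S, )}. Rewrite as A3 → β A3' and A3' → α A3' | ε.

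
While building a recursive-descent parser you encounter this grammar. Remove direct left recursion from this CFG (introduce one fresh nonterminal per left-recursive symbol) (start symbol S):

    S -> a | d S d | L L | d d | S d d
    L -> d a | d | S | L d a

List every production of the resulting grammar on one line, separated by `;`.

Directly left-recursive nonterminals: S, L.
For S: α = {d d}, β = {a, d S d, L L, d d}. Rewrite as S → β S' and S' → α S' | ε.
For L: α = {d a}, β = {d a, d, S}. Rewrite as L → β L' and L' → α L' | ε.

S -> a S' | d S d S' | L L S' | d d S'; L -> d a L' | d L' | S L'; S' -> d d S' | ε; L' -> d a L' | ε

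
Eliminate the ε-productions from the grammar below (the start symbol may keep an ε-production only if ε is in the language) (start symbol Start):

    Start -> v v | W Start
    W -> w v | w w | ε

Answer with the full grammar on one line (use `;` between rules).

Start -> v v | W Start; W -> w v | w w

The nullable symbols are {W}.
ε ∉ L(G), so no ε-production is kept.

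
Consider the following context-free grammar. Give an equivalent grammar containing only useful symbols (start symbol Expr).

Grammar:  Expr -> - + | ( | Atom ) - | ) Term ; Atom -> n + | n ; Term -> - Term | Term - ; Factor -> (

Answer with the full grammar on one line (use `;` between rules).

Expr -> - + | ( | Atom ) -; Atom -> n + | n

Generating nonterminals: {Atom, Expr, Factor}.
Reachable from Expr after that: {Atom, Expr}.
Removed useless symbols: {Factor, Term} and every production mentioning them.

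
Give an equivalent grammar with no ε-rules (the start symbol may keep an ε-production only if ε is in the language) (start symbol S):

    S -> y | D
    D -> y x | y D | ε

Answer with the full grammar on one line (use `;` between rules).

S -> y | D | ε; D -> y x | y D | y

The nullable symbols are {D, S}.
ε ∈ L(G) since S is nullable, so keep S → ε.
Expand every rule over subsets of its nullable positions: D → y D gives y D | y.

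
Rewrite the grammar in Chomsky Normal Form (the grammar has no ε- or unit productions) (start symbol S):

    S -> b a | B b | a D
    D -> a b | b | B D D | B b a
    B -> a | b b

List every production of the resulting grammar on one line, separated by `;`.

Introduce a nonterminal for each terminal appearing in a rule of length ≥ 2: X1 → b, X2 → a.
Binarize each right-hand side of length ≥ 3 by chaining fresh nonterminals (Y1, Y2, …): affected rules were D → B D D; D → B X1 X2.

S -> X1 X2 | B X1 | X2 D; D -> X2 X1 | b | B Y1 | B Y2; B -> a | X1 X1; X1 -> b; X2 -> a; Y1 -> D D; Y2 -> X1 X2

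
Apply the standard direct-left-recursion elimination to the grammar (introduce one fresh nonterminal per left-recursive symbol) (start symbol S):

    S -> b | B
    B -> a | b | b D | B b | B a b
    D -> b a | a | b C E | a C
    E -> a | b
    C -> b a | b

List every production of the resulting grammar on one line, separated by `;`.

Directly left-recursive nonterminal: B.
For B: α = {b, a b}, β = {a, b, b D}. Rewrite as B → β B' and B' → α B' | ε.

S -> b | B; B -> a B' | b B' | b D B'; D -> b a | a | b C E | a C; E -> a | b; C -> b a | b; B' -> b B' | a b B' | ε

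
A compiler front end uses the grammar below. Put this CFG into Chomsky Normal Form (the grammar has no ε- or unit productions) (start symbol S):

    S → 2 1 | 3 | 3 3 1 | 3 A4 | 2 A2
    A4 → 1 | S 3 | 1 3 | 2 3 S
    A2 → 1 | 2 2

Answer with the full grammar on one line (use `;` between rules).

S → X1 X2 | 3 | X3 Y1 | X3 A4 | X1 A2; A4 → 1 | S X3 | X2 X3 | X1 Y2; A2 → 1 | X1 X1; X1 → 2; X2 → 1; X3 → 3; Y1 → X3 X2; Y2 → X3 S

Introduce a nonterminal for each terminal appearing in a rule of length ≥ 2: X1 → 2, X2 → 1, X3 → 3.
Binarize each right-hand side of length ≥ 3 by chaining fresh nonterminals (Y1, Y2, …): affected rules were S → X3 X3 X2; A4 → X1 X3 S.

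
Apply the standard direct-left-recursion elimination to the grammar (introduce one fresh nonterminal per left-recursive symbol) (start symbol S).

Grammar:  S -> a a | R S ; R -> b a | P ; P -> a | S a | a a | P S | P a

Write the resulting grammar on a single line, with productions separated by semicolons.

Directly left-recursive nonterminal: P.
For P: α = {S, a}, β = {a, S a, a a}. Rewrite as P → β P' and P' → α P' | ε.

S -> a a | R S; R -> b a | P; P -> a P' | S a P' | a a P'; P' -> S P' | a P' | ε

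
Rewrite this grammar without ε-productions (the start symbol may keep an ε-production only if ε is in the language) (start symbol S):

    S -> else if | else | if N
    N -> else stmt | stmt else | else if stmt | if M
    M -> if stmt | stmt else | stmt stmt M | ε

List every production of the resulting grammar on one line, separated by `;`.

S -> else if | else | if N; N -> else stmt | stmt else | else if stmt | if M | if; M -> if stmt | stmt else | stmt stmt M | stmt stmt

The nullable symbols are {M}.
ε ∉ L(G), so no ε-production is kept.
For each production, add variants omitting each subset of nullable occurrences: N → if M gives if M | if. M → stmt stmt M gives stmt stmt M | stmt stmt.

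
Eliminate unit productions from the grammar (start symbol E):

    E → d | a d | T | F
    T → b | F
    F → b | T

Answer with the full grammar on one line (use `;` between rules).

E → d | a d | b; T → b; F → b

Unit pairs: E ⇒* {F, T}; F ⇒* {T}; T ⇒* {F}.
Replace each nonterminal's rules with the union of the non-unit rules of every nonterminal it unit-derives.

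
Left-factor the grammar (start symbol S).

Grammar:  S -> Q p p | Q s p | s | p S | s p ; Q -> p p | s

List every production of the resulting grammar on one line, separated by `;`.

S has alternatives sharing prefix 'Q': factor to S → Q S' with S' → p p | s p.
S has alternatives sharing prefix 's': factor to S → s S'' with S'' → ε | p.

S -> p S | Q S' | s S''; Q -> p p | s; S' -> p p | s p; S'' -> ε | p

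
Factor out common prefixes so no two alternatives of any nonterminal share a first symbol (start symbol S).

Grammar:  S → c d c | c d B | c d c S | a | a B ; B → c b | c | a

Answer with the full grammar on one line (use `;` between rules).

S has alternatives sharing prefix 'c d': factor to S → c d S' with S' → c | B | c S.
S has alternatives sharing prefix 'a': factor to S → a S'' with S'' → ε | B.
B has alternatives sharing prefix 'c': factor to B → c B' with B' → b | ε.
S' has alternatives sharing prefix 'c': factor to S' → c S''' with S''' → ε | S.

S → c d S' | a S''; B → a | c B'; S' → B | c S'''; S'' → ε | B; B' → b | ε; S''' → ε | S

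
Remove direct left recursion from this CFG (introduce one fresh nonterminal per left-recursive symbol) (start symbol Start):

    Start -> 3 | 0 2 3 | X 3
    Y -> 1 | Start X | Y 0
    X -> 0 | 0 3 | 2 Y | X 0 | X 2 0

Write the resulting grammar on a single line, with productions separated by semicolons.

Start -> 3 | 0 2 3 | X 3; Y -> 1 Y1 | Start X Y1; X -> 0 X1 | 0 3 X1 | 2 Y X1; Y1 -> 0 Y1 | eps; X1 -> 0 X1 | 2 0 X1 | eps

Left recursion appears on Y, X.
For Y: α = {0}, β = {1, Start X}. Rewrite as Y → β Y1 and Y1 → α Y1 | ε.
For X: α = {0, 2 0}, β = {0, 0 3, 2 Y}. Rewrite as X → β X1 and X1 → α X1 | ε.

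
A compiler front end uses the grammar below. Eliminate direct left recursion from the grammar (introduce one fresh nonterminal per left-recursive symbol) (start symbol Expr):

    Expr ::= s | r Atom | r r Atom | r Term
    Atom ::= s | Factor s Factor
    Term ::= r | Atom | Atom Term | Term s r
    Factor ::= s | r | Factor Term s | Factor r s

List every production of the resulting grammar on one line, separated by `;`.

Expr ::= s | r Atom | r r Atom | r Term; Atom ::= s | Factor s Factor; Term ::= r Term1 | Atom Term1 | Atom Term Term1; Factor ::= s Factor1 | r Factor1; Term1 ::= s r Term1 | ε; Factor1 ::= Term s Factor1 | r s Factor1 | ε

Left recursion appears on Term, Factor.
For Term: α = {s r}, β = {r, Atom, Atom Term}. Rewrite as Term → β Term1 and Term1 → α Term1 | ε.
For Factor: α = {Term s, r s}, β = {s, r}. Rewrite as Factor → β Factor1 and Factor1 → α Factor1 | ε.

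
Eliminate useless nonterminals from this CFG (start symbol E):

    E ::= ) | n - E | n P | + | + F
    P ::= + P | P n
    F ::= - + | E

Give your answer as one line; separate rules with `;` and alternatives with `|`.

Generating nonterminals: {E, F}.
Reachable from E after that: {E, F}.
Removed useless symbols: {P} and every production mentioning them.

E ::= ) | n - E | + | + F; F ::= - + | E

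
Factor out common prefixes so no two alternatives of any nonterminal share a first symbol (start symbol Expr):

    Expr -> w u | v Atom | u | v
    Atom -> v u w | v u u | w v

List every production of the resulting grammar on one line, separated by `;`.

Expr has alternatives sharing prefix 'v': factor to Expr → v Expr1 with Expr1 → Atom | ε.
Atom has alternatives sharing prefix 'v u': factor to Atom → v u Atom1 with Atom1 → w | u.

Expr -> w u | u | v Expr1; Atom -> w v | v u Atom1; Expr1 -> Atom | ε; Atom1 -> w | u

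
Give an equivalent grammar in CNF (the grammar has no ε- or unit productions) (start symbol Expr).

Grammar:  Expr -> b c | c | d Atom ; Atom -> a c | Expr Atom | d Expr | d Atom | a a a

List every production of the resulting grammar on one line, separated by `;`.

Expr -> X1 X2 | c | X3 Atom; Atom -> X4 X2 | Expr Atom | X3 Expr | X3 Atom | X4 Y1; X1 -> b; X2 -> c; X3 -> d; X4 -> a; Y1 -> X4 X4

Introduce a nonterminal for each terminal appearing in a rule of length ≥ 2: X1 → b, X2 → c, X3 → d, X4 → a.
Binarize each right-hand side of length ≥ 3 by chaining fresh nonterminals (Y1, Y2, …): affected rules were Atom → X4 X4 X4.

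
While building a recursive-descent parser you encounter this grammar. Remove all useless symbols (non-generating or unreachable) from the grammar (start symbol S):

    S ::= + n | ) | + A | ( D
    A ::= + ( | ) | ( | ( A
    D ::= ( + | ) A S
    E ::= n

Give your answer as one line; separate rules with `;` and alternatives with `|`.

S ::= + n | ) | + A | ( D; A ::= + ( | ) | ( | ( A; D ::= ( + | ) A S

Generating nonterminals: {A, D, E, S}.
Reachable from S after that: {A, D, S}.
Removed useless symbols: {E} and every production mentioning them.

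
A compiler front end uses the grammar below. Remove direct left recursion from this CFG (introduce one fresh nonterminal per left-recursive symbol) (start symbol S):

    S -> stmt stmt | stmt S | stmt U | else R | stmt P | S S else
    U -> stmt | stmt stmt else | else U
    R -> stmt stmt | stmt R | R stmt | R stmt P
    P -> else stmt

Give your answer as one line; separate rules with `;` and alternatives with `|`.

S, R are directly left-recursive.
For S: α = {S else}, β = {stmt stmt, stmt S, stmt U, else R, stmt P}. Rewrite as S → β S' and S' → α S' | ε.
For R: α = {stmt, stmt P}, β = {stmt stmt, stmt R}. Rewrite as R → β R' and R' → α R' | ε.

S -> stmt stmt S' | stmt S S' | stmt U S' | else R S' | stmt P S'; U -> stmt | stmt stmt else | else U; R -> stmt stmt R' | stmt R R'; P -> else stmt; S' -> S else S' | ε; R' -> stmt R' | stmt P R' | ε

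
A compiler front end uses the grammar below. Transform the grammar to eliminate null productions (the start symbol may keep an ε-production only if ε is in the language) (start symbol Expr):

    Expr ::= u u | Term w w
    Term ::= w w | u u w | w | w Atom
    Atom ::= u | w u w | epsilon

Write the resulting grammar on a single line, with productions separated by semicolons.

Expr ::= u u | Term w w; Term ::= w w | u u w | w | w Atom; Atom ::= u | w u w

The nullable symbols are {Atom}.
ε ∉ L(G), so no ε-production is kept.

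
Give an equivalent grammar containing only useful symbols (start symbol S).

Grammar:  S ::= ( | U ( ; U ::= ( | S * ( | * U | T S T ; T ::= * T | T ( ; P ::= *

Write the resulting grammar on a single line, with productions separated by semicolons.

Generating nonterminals: {P, S, U}.
Reachable from S after that: {S, U}.
Removed useless symbols: {P, T} and every production mentioning them.

S ::= ( | U (; U ::= ( | S * ( | * U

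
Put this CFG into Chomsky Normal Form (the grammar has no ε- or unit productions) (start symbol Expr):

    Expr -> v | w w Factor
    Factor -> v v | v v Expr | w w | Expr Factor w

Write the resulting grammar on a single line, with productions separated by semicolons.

Introduce a nonterminal for each terminal appearing in a rule of length ≥ 2: X1 → w, X2 → v.
Binarize each right-hand side of length ≥ 3 by chaining fresh nonterminals (Y1, Y2, …): affected rules were Expr → X1 X1 Factor; Factor → X2 X2 Expr; Factor → Expr Factor X1.

Expr -> v | X1 Y1; Factor -> X2 X2 | X2 Y2 | X1 X1 | Expr Y3; X1 -> w; X2 -> v; Y1 -> X1 Factor; Y2 -> X2 Expr; Y3 -> Factor X1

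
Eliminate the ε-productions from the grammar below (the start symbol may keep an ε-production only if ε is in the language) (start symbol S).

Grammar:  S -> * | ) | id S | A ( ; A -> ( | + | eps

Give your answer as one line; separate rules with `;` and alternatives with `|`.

The nullable symbols are {A}.
ε ∉ L(G), so no ε-production is kept.
For each production, add variants omitting each subset of nullable occurrences: S → A ( gives A ( | (.

S -> * | ) | id S | A ( | (; A -> ( | +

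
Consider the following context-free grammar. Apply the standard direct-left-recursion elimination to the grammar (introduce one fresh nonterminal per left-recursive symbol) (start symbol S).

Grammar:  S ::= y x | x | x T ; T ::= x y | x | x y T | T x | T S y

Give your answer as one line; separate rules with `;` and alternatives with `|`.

S ::= y x | x | x T; T ::= x y T' | x T' | x y T T'; T' ::= x T' | S y T' | eps

Directly left-recursive nonterminal: T.
For T: α = {x, S y}, β = {x y, x, x y T}. Rewrite as T → β T' and T' → α T' | ε.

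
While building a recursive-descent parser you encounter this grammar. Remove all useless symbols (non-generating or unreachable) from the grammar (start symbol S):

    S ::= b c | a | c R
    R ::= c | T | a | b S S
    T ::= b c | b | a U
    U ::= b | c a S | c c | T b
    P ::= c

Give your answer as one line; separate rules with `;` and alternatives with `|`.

Generating nonterminals: {P, R, S, T, U}.
Reachable from S after that: {R, S, T, U}.
Removed useless symbols: {P} and every production mentioning them.

S ::= b c | a | c R; R ::= c | T | a | b S S; T ::= b c | b | a U; U ::= b | c a S | c c | T b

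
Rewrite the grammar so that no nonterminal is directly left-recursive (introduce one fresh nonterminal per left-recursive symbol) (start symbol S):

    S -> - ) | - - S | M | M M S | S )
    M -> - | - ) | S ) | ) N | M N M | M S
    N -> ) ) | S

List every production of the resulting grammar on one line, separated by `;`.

S -> - ) S' | - - S S' | M S' | M M S S'; M -> - M' | - ) M' | S ) M' | ) N M'; N -> ) ) | S; S' -> ) S' | ε; M' -> N M M' | S M' | ε

Directly left-recursive nonterminals: S, M.
For S: α = {)}, β = {- ), - - S, M, M M S}. Rewrite as S → β S' and S' → α S' | ε.
For M: α = {N M, S}, β = {-, - ), S ), ) N}. Rewrite as M → β M' and M' → α M' | ε.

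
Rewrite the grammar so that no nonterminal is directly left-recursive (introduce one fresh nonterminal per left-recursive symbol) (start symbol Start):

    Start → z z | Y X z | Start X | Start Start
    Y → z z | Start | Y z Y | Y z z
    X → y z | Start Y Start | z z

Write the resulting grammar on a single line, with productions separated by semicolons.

Left recursion appears on Start, Y.
For Start: α = {X, Start}, β = {z z, Y X z}. Rewrite as Start → β Start1 and Start1 → α Start1 | ε.
For Y: α = {z Y, z z}, β = {z z, Start}. Rewrite as Y → β Y1 and Y1 → α Y1 | ε.

Start → z z Start1 | Y X z Start1; Y → z z Y1 | Start Y1; X → y z | Start Y Start | z z; Start1 → X Start1 | Start Start1 | ε; Y1 → z Y Y1 | z z Y1 | ε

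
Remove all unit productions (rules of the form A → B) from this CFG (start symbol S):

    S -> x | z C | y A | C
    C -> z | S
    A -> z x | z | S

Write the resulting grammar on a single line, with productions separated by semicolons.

Unit pairs: A ⇒* {C, S}; C ⇒* {S}; S ⇒* {C}.
Replace each nonterminal's rules with the union of the non-unit rules of every nonterminal it unit-derives.

S -> z | x | z C | y A; C -> z | x | z C | y A; A -> z | x | z C | y A | z x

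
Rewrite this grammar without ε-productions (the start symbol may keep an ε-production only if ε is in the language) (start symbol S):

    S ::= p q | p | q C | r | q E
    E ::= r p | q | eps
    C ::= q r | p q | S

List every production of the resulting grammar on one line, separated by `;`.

S ::= p q | p | q C | r | q E | q; E ::= r p | q; C ::= q r | p q | S

The nullable symbols are {E}.
ε ∉ L(G), so no ε-production is kept.
For each production, add variants omitting each subset of nullable occurrences: S → q E gives q E | q.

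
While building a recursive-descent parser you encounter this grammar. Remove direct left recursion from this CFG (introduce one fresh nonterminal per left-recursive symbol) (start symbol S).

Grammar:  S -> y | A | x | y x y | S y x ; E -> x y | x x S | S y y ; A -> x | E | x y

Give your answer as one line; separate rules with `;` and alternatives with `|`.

Left recursion appears on S.
For S: α = {y x}, β = {y, A, x, y x y}. Rewrite as S → β S' and S' → α S' | ε.

S -> y S' | A S' | x S' | y x y S'; E -> x y | x x S | S y y; A -> x | E | x y; S' -> y x S' | eps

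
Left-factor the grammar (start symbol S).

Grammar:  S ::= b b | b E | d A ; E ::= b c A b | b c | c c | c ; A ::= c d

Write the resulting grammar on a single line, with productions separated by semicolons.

S ::= d A | b S'; E ::= b c E' | c E''; A ::= c d; S' ::= b | E; E' ::= A b | ε; E'' ::= c | ε

S has alternatives sharing prefix 'b': factor to S → b S' with S' → b | E.
E has alternatives sharing prefix 'b c': factor to E → b c E' with E' → A b | ε.
E has alternatives sharing prefix 'c': factor to E → c E'' with E'' → c | ε.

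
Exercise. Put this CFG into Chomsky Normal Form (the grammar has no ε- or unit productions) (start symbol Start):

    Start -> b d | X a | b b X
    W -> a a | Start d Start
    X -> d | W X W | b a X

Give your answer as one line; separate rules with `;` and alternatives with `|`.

Start -> X1 X2 | X X3 | X1 Y1; W -> X3 X3 | Start Y2; X -> d | W Y3 | X1 Y4; X1 -> b; X2 -> d; X3 -> a; Y1 -> X1 X; Y2 -> X2 Start; Y3 -> X W; Y4 -> X3 X

Introduce a nonterminal for each terminal appearing in a rule of length ≥ 2: X1 → b, X2 → d, X3 → a.
Binarize each right-hand side of length ≥ 3 by chaining fresh nonterminals (Y1, Y2, …): affected rules were Start → X1 X1 X; W → Start X2 Start; X → W X W; X → X1 X3 X.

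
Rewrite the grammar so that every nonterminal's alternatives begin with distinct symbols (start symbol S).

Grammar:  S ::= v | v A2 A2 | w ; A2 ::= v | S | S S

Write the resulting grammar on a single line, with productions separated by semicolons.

S ::= w | v S'; A2 ::= v | S A2'; S' ::= ε | A2 A2; A2' ::= ε | S

S has alternatives sharing prefix 'v': factor to S → v S' with S' → ε | A2 A2.
A2 has alternatives sharing prefix 'S': factor to A2 → S A2' with A2' → ε | S.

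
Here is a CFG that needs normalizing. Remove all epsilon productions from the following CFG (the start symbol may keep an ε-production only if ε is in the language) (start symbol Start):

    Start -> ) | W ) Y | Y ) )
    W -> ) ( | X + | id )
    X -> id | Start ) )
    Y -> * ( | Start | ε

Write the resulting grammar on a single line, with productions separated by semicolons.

Nullable nonterminals: {Y}.
ε ∉ L(G), so no ε-production is kept.
For each production, add variants omitting each subset of nullable occurrences: Start → W ) Y gives W ) Y | W ). Start → Y ) ) gives Y ) ) | ) ).

Start -> ) | W ) Y | W ) | Y ) ) | ) ); W -> ) ( | X + | id ); X -> id | Start ) ); Y -> * ( | Start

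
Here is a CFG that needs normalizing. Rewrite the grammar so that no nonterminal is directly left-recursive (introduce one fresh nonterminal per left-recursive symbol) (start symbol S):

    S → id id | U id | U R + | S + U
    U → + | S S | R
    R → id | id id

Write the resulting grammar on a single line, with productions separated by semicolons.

S → id id S' | U id S' | U R + S'; U → + | S S | R; R → id | id id; S' → + U S' | ε

Left recursion appears on S.
For S: α = {+ U}, β = {id id, U id, U R +}. Rewrite as S → β S' and S' → α S' | ε.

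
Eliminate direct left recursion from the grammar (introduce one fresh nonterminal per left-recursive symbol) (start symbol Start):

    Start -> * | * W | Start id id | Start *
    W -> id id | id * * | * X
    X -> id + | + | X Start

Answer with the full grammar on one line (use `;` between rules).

Start, X are directly left-recursive.
For Start: α = {id id, *}, β = {*, * W}. Rewrite as Start → β Start1 and Start1 → α Start1 | ε.
For X: α = {Start}, β = {id +, +}. Rewrite as X → β X1 and X1 → α X1 | ε.

Start -> * Start1 | * W Start1; W -> id id | id * * | * X; X -> id + X1 | + X1; Start1 -> id id Start1 | * Start1 | ε; X1 -> Start X1 | ε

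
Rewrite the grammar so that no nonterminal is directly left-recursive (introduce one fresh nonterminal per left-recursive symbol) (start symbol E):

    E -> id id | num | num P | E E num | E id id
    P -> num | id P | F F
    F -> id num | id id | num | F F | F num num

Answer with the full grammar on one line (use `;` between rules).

E -> id id E' | num E' | num P E'; P -> num | id P | F F; F -> id num F' | id id F' | num F'; E' -> E num E' | id id E' | ε; F' -> F F' | num num F' | ε

E, F are directly left-recursive.
For E: α = {E num, id id}, β = {id id, num, num P}. Rewrite as E → β E' and E' → α E' | ε.
For F: α = {F, num num}, β = {id num, id id, num}. Rewrite as F → β F' and F' → α F' | ε.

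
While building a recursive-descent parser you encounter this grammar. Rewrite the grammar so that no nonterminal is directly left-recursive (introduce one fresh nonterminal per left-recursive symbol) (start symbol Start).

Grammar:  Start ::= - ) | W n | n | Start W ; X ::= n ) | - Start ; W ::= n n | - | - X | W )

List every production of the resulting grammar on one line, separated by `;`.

Start, W are directly left-recursive.
For Start: α = {W}, β = {- ), W n, n}. Rewrite as Start → β Start1 and Start1 → α Start1 | ε.
For W: α = {)}, β = {n n, -, - X}. Rewrite as W → β W1 and W1 → α W1 | ε.

Start ::= - ) Start1 | W n Start1 | n Start1; X ::= n ) | - Start; W ::= n n W1 | - W1 | - X W1; Start1 ::= W Start1 | eps; W1 ::= ) W1 | eps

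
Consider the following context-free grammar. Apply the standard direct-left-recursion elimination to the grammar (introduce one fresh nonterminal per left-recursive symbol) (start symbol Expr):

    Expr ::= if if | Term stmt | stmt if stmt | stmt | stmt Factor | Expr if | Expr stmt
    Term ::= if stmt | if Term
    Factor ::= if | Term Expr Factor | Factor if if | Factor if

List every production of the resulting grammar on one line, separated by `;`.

Expr ::= if if Expr1 | Term stmt Expr1 | stmt if stmt Expr1 | stmt Expr1 | stmt Factor Expr1; Term ::= if stmt | if Term; Factor ::= if Factor1 | Term Expr Factor Factor1; Expr1 ::= if Expr1 | stmt Expr1 | ε; Factor1 ::= if if Factor1 | if Factor1 | ε

Directly left-recursive nonterminals: Expr, Factor.
For Expr: α = {if, stmt}, β = {if if, Term stmt, stmt if stmt, stmt, stmt Factor}. Rewrite as Expr → β Expr1 and Expr1 → α Expr1 | ε.
For Factor: α = {if if, if}, β = {if, Term Expr Factor}. Rewrite as Factor → β Factor1 and Factor1 → α Factor1 | ε.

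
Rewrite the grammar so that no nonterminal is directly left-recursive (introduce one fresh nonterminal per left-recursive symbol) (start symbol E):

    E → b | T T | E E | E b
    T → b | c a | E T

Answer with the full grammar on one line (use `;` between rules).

E → b E' | T T E'; T → b | c a | E T; E' → E E' | b E' | epsilon

Directly left-recursive nonterminal: E.
For E: α = {E, b}, β = {b, T T}. Rewrite as E → β E' and E' → α E' | ε.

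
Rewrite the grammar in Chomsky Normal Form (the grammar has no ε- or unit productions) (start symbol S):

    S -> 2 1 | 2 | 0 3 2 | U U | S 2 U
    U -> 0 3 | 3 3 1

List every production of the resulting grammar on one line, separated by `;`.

Introduce a nonterminal for each terminal appearing in a rule of length ≥ 2: X1 → 2, X2 → 1, X3 → 0, X4 → 3.
Binarize each right-hand side of length ≥ 3 by chaining fresh nonterminals (Y1, Y2, …): affected rules were S → X3 X4 X1; S → S X1 U; U → X4 X4 X2.

S -> X1 X2 | 2 | X3 Y1 | U U | S Y2; U -> X3 X4 | X4 Y3; X1 -> 2; X2 -> 1; X3 -> 0; X4 -> 3; Y1 -> X4 X1; Y2 -> X1 U; Y3 -> X4 X2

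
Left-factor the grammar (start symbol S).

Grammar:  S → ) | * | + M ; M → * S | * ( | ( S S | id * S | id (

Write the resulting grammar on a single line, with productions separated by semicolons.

M has alternatives sharing prefix '*': factor to M → * M' with M' → S | (.
M has alternatives sharing prefix 'id': factor to M → id M'' with M'' → * S | (.

S → ) | * | + M; M → ( S S | * M' | id M''; M' → S | (; M'' → * S | (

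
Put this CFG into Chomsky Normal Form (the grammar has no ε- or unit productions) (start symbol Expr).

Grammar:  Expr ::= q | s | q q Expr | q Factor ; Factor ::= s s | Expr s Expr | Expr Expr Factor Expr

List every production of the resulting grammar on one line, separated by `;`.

Expr ::= q | s | X1 Y1 | X1 Factor; Factor ::= X2 X2 | Expr Y2 | Expr Y3; X1 ::= q; X2 ::= s; Y1 ::= X1 Expr; Y2 ::= X2 Expr; Y3 ::= Expr Y4; Y4 ::= Factor Expr

Introduce a nonterminal for each terminal appearing in a rule of length ≥ 2: X1 → q, X2 → s.
Binarize each right-hand side of length ≥ 3 by chaining fresh nonterminals (Y1, Y2, …): affected rules were Expr → X1 X1 Expr; Factor → Expr X2 Expr; Factor → Expr Expr Factor Expr.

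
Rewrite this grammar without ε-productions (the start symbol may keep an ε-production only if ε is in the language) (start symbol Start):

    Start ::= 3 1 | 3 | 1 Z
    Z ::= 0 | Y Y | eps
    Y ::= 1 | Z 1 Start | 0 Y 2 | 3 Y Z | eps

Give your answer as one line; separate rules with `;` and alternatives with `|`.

Start ::= 3 1 | 3 | 1 Z | 1; Z ::= 0 | Y Y | Y; Y ::= 1 | Z 1 Start | 1 Start | 0 Y 2 | 0 2 | 3 Y Z | 3 Y | 3 Z | 3

The nullable symbols are {Y, Z}.
ε ∉ L(G), so no ε-production is kept.
Add the nullable-subset variants: Start → 1 Z gives 1 Z | 1. Z → Y Y gives Y Y | Y. Y → Z 1 Start gives Z 1 Start | 1 Start. Y → 0 Y 2 gives 0 Y 2 | 0 2.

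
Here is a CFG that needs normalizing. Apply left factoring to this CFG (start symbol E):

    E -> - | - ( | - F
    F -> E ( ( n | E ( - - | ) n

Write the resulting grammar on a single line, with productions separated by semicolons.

E has alternatives sharing prefix '-': factor to E → - E' with E' → ε | ( | F.
F has alternatives sharing prefix 'E (': factor to F → E ( F' with F' → ( n | - -.

E -> - E'; F -> ) n | E ( F'; E' -> epsilon | ( | F; F' -> ( n | - -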